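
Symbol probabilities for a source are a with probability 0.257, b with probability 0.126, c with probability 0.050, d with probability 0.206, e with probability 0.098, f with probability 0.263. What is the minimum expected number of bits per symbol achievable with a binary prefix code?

2.422 bits/symbol

Repeatedly combine the two least-probable nodes; the expected code length is the sum of the merged weights.
merge 1/20 + 49/500 → 37/250
merge 63/500 + 37/250 → 137/500
merge 103/500 + 257/1000 → 463/1000
merge 263/1000 + 137/500 → 537/1000
merge 463/1000 + 537/1000 → 1
L = 37/250 + 137/500 + 463/1000 + 537/1000 + 1 = 1211/500 = 2.422 bits/symbol.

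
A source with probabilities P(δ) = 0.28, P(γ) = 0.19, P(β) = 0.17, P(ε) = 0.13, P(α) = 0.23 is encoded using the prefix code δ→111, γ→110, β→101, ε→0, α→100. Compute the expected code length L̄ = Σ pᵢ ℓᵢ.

L̄ = Σ pᵢ·ℓᵢ = 0.28·3 + 0.19·3 + 0.17·3 + 0.13·1 + 0.23·3 = 2.74 bits/symbol.

2.74 bits/symbol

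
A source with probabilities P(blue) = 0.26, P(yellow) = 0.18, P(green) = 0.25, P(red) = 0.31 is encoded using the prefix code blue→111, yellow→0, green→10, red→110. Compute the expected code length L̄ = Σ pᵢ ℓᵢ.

L̄ = Σ pᵢ·ℓᵢ = 0.26·3 + 0.18·1 + 0.25·2 + 0.31·3 = 2.39 bits/symbol.

2.39 bits/symbol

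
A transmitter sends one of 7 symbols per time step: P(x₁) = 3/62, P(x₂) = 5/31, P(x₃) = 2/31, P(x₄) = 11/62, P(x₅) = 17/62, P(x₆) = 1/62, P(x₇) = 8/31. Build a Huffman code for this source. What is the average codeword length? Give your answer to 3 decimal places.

2.484 bits/symbol

Repeatedly combine the two least-probable nodes; the expected code length is the sum of the merged weights.
merge 1/62 + 3/62 → 2/31
merge 2/31 + 2/31 → 4/31
merge 4/31 + 5/31 → 9/31
merge 11/62 + 8/31 → 27/62
merge 17/62 + 9/31 → 35/62
merge 27/62 + 35/62 → 1
L = 2/31 + 4/31 + 9/31 + 27/62 + 35/62 + 1 = 77/31 ≈ 2.484 bits/symbol.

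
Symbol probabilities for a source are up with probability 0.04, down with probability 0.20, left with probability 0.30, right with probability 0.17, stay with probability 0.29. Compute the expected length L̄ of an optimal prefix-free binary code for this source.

2.21 bits/symbol

Repeatedly combine the two least-probable nodes; the expected code length is the sum of the merged weights.
merge 1/25 + 17/100 → 21/100
merge 1/5 + 21/100 → 41/100
merge 29/100 + 3/10 → 59/100
merge 41/100 + 59/100 → 1
L = 21/100 + 41/100 + 59/100 + 1 = 221/100 = 2.21 bits/symbol.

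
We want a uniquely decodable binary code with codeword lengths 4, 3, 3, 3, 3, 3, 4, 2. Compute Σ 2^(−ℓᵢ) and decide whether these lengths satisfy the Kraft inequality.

With common denominator 2^4 = 16: Σ 2^(−ℓᵢ) = 1/16 + 2/16 + 2/16 + 2/16 + 2/16 + 2/16 + 1/16 + 4/16 = 16/16 = 1.
Kraft's inequality requires Σ ≤ 1; here Σ = 1 ≤ 1, so such a prefix code exists.

1; yes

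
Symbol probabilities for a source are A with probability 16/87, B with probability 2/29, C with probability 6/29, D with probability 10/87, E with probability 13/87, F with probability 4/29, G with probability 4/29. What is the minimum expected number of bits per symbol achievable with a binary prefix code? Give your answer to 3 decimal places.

Repeatedly combine the two least-probable nodes; the expected code length is the sum of the merged weights.
merge 2/29 + 10/87 → 16/87
merge 4/29 + 4/29 → 8/29
merge 13/87 + 16/87 → 1/3
merge 16/87 + 6/29 → 34/87
merge 8/29 + 1/3 → 53/87
merge 34/87 + 53/87 → 1
L = 16/87 + 8/29 + 1/3 + 34/87 + 53/87 + 1 = 81/29 ≈ 2.793 bits/symbol.

2.793 bits/symbol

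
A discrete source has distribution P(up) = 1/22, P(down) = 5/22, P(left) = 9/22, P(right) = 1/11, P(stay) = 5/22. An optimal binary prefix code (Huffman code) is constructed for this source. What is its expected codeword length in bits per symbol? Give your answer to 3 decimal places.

2.091 bits/symbol

Repeatedly combine the two least-probable nodes; the expected code length is the sum of the merged weights.
merge 1/22 + 1/11 → 3/22
merge 3/22 + 5/22 → 4/11
merge 5/22 + 4/11 → 13/22
merge 9/22 + 13/22 → 1
L = 3/22 + 4/11 + 13/22 + 1 = 23/11 ≈ 2.091 bits/symbol.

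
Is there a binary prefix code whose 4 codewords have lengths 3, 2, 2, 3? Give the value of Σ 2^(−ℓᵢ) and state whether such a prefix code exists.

0.75; yes

With common denominator 2^3 = 8: Σ 2^(−ℓᵢ) = 1/8 + 2/8 + 2/8 + 1/8 = 6/8 = 0.75.
Kraft's inequality requires Σ ≤ 1; here Σ = 0.75 ≤ 1, so such a prefix code exists.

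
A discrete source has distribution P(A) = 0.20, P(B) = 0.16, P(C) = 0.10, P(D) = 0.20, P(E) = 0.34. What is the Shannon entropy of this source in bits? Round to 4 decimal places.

2.2132 bits

H = −Σ pᵢ log₂ pᵢ.
−0.20·log₂(0.20) = 0.4644
−0.16·log₂(0.16) = 0.4230
−0.10·log₂(0.10) = 0.3322
−0.20·log₂(0.20) = 0.4644
−0.34·log₂(0.34) = 0.5292
Sum ≈ 2.2132 → 2.2132 bits.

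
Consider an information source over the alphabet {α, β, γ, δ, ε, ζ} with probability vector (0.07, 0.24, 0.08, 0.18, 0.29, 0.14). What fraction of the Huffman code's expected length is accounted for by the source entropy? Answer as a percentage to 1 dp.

Entropy H = −Σ p log₂ p ≈ 2.4145 bits.
Huffman merges: 7/100+2/25→3/20; 7/50+3/20→29/100; 9/50+6/25→21/50; 29/100+29/100→29/50; 21/50+29/50→1. L = 61/25 ≈ 2.4400.
Efficiency = H/L = 2.4145/2.4400 = 99.0%.

99.0%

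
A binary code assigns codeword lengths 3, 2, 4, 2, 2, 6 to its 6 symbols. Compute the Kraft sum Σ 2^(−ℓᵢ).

With common denominator 2^6 = 64: Σ 2^(−ℓᵢ) = 8/64 + 16/64 + 4/64 + 16/64 + 16/64 + 1/64 = 61/64 = 0.953125.

0.953125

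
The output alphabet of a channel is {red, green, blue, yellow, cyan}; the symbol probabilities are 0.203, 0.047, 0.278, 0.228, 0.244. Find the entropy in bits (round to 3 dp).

2.171 bits

H = −Σ pᵢ log₂ pᵢ.
−0.203·log₂(0.203) = 0.4670
−0.047·log₂(0.047) = 0.2073
−0.278·log₂(0.278) = 0.5134
−0.228·log₂(0.228) = 0.4863
−0.244·log₂(0.244) = 0.4966
Sum ≈ 2.1706 → 2.171 bits.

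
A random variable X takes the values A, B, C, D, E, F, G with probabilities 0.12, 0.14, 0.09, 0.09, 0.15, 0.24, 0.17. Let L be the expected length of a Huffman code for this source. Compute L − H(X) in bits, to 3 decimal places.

Entropy H = −Σ p log₂ p ≈ 2.7288 bits.
Huffman merges: 9/100+9/100→9/50; 3/25+7/50→13/50; 3/20+17/100→8/25; 9/50+6/25→21/50; 13/50+8/25→29/50; 21/50+29/50→1. L = 69/25 ≈ 2.7600.
L − H = 2.7600 − 2.7288 = 0.031 bits.

0.031 bits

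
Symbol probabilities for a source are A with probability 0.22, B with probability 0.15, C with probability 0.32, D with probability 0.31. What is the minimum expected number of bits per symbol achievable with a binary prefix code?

2 bits/symbol

Repeatedly combine the two least-probable nodes; the expected code length is the sum of the merged weights.
merge 3/20 + 11/50 → 37/100
merge 31/100 + 8/25 → 63/100
merge 37/100 + 63/100 → 1
L = 37/100 + 63/100 + 1 = 2 bits/symbol.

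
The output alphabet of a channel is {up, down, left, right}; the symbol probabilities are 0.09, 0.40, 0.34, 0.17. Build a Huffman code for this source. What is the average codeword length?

1.86 bits/symbol

Repeatedly combine the two least-probable nodes; the expected code length is the sum of the merged weights.
merge 9/100 + 17/100 → 13/50
merge 13/50 + 17/50 → 3/5
merge 2/5 + 3/5 → 1
L = 13/50 + 3/5 + 1 = 93/50 = 1.86 bits/symbol.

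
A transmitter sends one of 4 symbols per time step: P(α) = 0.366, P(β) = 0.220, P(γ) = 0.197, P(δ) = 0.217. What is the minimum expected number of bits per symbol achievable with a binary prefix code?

2 bits/symbol

Repeatedly combine the two least-probable nodes; the expected code length is the sum of the merged weights.
merge 197/1000 + 217/1000 → 207/500
merge 11/50 + 183/500 → 293/500
merge 207/500 + 293/500 → 1
L = 207/500 + 293/500 + 1 = 2 bits/symbol.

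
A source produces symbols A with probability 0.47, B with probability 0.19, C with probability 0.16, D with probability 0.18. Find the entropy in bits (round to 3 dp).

1.836 bits

H = −Σ pᵢ log₂ pᵢ.
−0.47·log₂(0.47) = 0.5120
−0.19·log₂(0.19) = 0.4552
−0.16·log₂(0.16) = 0.4230
−0.18·log₂(0.18) = 0.4453
Sum ≈ 1.8355 → 1.836 bits.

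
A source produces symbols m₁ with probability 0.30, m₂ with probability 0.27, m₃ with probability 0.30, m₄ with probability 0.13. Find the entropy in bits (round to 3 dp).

H = −Σ pᵢ log₂ pᵢ.
−0.30·log₂(0.30) = 0.5211
−0.27·log₂(0.27) = 0.5100
−0.30·log₂(0.30) = 0.5211
−0.13·log₂(0.13) = 0.3826
Sum ≈ 1.9348 → 1.935 bits.

1.935 bits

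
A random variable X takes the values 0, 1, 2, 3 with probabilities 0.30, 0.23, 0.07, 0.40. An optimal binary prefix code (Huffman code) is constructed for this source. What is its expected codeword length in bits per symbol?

Repeatedly combine the two least-probable nodes; the expected code length is the sum of the merged weights.
merge 7/100 + 23/100 → 3/10
merge 3/10 + 3/10 → 3/5
merge 2/5 + 3/5 → 1
L = 3/10 + 3/5 + 1 = 19/10 = 1.9 bits/symbol.

1.9 bits/symbol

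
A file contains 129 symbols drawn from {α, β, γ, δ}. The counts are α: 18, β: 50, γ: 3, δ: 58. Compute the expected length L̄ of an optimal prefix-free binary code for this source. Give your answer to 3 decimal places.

1.713 bits/symbol

Probabilities are the counts divided by 129.
Repeatedly combine the two least-probable nodes; the expected code length is the sum of the merged weights.
merge 1/43 + 6/43 → 7/43
merge 7/43 + 50/129 → 71/129
merge 58/129 + 71/129 → 1
L = 7/43 + 71/129 + 1 = 221/129 ≈ 1.713 bits/symbol.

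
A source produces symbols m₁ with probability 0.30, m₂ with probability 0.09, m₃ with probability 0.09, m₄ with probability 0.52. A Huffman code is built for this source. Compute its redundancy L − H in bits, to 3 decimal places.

Entropy H = −Σ p log₂ p ≈ 1.6370 bits.
Huffman merges: 9/100+9/100→9/50; 9/50+3/10→12/25; 12/25+13/25→1. L = 83/50 ≈ 1.6600.
L − H = 1.6600 − 1.6370 = 0.023 bits.

0.023 bits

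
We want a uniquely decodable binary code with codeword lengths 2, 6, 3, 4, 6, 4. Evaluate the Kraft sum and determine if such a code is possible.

With common denominator 2^6 = 64: Σ 2^(−ℓᵢ) = 16/64 + 1/64 + 8/64 + 4/64 + 1/64 + 4/64 = 34/64 = 0.53125.
Kraft's inequality requires Σ ≤ 1; here Σ = 0.53125 ≤ 1, so such a prefix code exists.

0.53125; yes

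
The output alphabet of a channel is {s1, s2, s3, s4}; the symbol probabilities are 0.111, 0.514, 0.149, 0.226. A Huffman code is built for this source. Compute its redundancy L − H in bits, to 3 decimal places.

0.006 bits

Entropy H = −Σ p log₂ p ≈ 1.7397 bits.
Huffman merges: 111/1000+149/1000→13/50; 113/500+13/50→243/500; 243/500+257/500→1. L = 873/500 ≈ 1.7460.
L − H = 1.7460 − 1.7397 = 0.006 bits.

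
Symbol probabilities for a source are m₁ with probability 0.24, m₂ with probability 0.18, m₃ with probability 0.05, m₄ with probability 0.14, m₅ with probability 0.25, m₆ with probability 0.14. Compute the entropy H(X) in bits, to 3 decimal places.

H = −Σ pᵢ log₂ pᵢ.
−0.24·log₂(0.24) = 0.4941
−0.18·log₂(0.18) = 0.4453
−0.05·log₂(0.05) = 0.2161
−0.14·log₂(0.14) = 0.3971
−0.25·log₂(0.25) = 0.5000
−0.14·log₂(0.14) = 0.3971
Sum ≈ 2.4498 → 2.450 bits.

2.450 bits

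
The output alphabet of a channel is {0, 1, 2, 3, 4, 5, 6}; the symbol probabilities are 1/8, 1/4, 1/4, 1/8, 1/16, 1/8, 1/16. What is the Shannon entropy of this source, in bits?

2.625 bits

Each probability is a power of 1/2, so log₂(1/p) is an integer.
H = Σ p·log₂(1/p) = 1/8·3 + 1/4·2 + 1/4·2 + 1/8·3 + 1/16·4 + 1/8·3 + 1/16·4 = 2.625 bits.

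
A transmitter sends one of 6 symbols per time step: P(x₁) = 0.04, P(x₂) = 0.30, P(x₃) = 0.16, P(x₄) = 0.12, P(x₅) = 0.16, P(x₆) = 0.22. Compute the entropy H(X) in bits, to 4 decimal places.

2.4005 bits

H = −Σ pᵢ log₂ pᵢ.
−0.04·log₂(0.04) = 0.1858
−0.30·log₂(0.30) = 0.5211
−0.16·log₂(0.16) = 0.4230
−0.12·log₂(0.12) = 0.3671
−0.16·log₂(0.16) = 0.4230
−0.22·log₂(0.22) = 0.4806
Sum ≈ 2.4005 → 2.4005 bits.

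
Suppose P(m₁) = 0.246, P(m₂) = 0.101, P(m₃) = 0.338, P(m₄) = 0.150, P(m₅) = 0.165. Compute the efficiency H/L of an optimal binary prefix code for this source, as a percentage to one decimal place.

97.7%

Entropy H = −Σ p log₂ p ≈ 2.2002 bits.
Huffman merges: 101/1000+3/20→251/1000; 33/200+123/500→411/1000; 251/1000+169/500→589/1000; 411/1000+589/1000→1. L = 2251/1000 ≈ 2.2510.
Efficiency = H/L = 2.2002/2.2510 = 97.7%.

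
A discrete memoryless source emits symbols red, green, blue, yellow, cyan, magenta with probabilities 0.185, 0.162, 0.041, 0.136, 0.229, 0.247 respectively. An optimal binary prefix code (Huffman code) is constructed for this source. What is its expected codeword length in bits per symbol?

Repeatedly combine the two least-probable nodes; the expected code length is the sum of the merged weights.
merge 41/1000 + 17/125 → 177/1000
merge 81/500 + 177/1000 → 339/1000
merge 37/200 + 229/1000 → 207/500
merge 247/1000 + 339/1000 → 293/500
merge 207/500 + 293/500 → 1
L = 177/1000 + 339/1000 + 207/500 + 293/500 + 1 = 629/250 = 2.516 bits/symbol.

2.516 bits/symbol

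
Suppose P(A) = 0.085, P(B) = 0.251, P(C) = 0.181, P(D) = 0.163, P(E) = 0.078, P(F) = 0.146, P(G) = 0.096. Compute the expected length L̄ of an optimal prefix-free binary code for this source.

2.731 bits/symbol

Repeatedly combine the two least-probable nodes; the expected code length is the sum of the merged weights.
merge 39/500 + 17/200 → 163/1000
merge 12/125 + 73/500 → 121/500
merge 163/1000 + 163/1000 → 163/500
merge 181/1000 + 121/500 → 423/1000
merge 251/1000 + 163/500 → 577/1000
merge 423/1000 + 577/1000 → 1
L = 163/1000 + 121/500 + 163/500 + 423/1000 + 577/1000 + 1 = 2731/1000 = 2.731 bits/symbol.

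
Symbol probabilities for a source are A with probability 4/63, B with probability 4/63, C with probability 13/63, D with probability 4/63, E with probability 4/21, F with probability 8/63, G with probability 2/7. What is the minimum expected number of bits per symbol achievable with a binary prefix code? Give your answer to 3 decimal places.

Repeatedly combine the two least-probable nodes; the expected code length is the sum of the merged weights.
merge 4/63 + 4/63 → 8/63
merge 4/63 + 8/63 → 4/21
merge 8/63 + 4/21 → 20/63
merge 4/21 + 13/63 → 25/63
merge 2/7 + 20/63 → 38/63
merge 25/63 + 38/63 → 1
L = 8/63 + 4/21 + 20/63 + 25/63 + 38/63 + 1 = 166/63 ≈ 2.635 bits/symbol.

2.635 bits/symbol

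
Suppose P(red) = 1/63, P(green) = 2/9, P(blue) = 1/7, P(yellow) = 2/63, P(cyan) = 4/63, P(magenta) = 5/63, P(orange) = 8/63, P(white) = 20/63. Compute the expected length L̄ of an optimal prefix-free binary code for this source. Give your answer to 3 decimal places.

Repeatedly combine the two least-probable nodes; the expected code length is the sum of the merged weights.
merge 1/63 + 2/63 → 1/21
merge 1/21 + 4/63 → 1/9
merge 5/63 + 1/9 → 4/21
merge 8/63 + 1/7 → 17/63
merge 4/21 + 2/9 → 26/63
merge 17/63 + 20/63 → 37/63
merge 26/63 + 37/63 → 1
L = 1/21 + 1/9 + 4/21 + 17/63 + 26/63 + 37/63 + 1 = 55/21 ≈ 2.619 bits/symbol.

2.619 bits/symbol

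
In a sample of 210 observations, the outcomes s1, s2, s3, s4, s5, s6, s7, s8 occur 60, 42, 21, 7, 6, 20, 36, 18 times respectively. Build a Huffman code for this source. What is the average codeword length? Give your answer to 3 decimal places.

2.724 bits/symbol

Probabilities are the counts divided by 210.
Repeatedly combine the two least-probable nodes; the expected code length is the sum of the merged weights.
merge 1/35 + 1/30 → 13/210
merge 13/210 + 3/35 → 31/210
merge 2/21 + 1/10 → 41/210
merge 31/210 + 6/35 → 67/210
merge 41/210 + 1/5 → 83/210
merge 2/7 + 67/210 → 127/210
merge 83/210 + 127/210 → 1
L = 13/210 + 31/210 + 41/210 + 67/210 + 83/210 + 127/210 + 1 = 286/105 ≈ 2.724 bits/symbol.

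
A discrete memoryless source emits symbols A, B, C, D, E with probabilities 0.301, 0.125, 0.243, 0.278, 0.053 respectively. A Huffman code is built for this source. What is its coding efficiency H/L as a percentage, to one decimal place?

97.8%

Entropy H = −Σ p log₂ p ≈ 2.1304 bits.
Huffman merges: 53/1000+1/8→89/500; 89/500+243/1000→421/1000; 139/500+301/1000→579/1000; 421/1000+579/1000→1. L = 1089/500 ≈ 2.1780.
Efficiency = H/L = 2.1304/2.1780 = 97.8%.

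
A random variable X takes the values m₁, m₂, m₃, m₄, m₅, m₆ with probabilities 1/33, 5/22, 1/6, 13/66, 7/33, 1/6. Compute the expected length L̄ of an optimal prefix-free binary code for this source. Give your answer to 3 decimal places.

Repeatedly combine the two least-probable nodes; the expected code length is the sum of the merged weights.
merge 1/33 + 1/6 → 13/66
merge 1/6 + 13/66 → 4/11
merge 13/66 + 7/33 → 9/22
merge 5/22 + 4/11 → 13/22
merge 9/22 + 13/22 → 1
L = 13/66 + 4/11 + 9/22 + 13/22 + 1 = 169/66 ≈ 2.561 bits/symbol.

2.561 bits/symbol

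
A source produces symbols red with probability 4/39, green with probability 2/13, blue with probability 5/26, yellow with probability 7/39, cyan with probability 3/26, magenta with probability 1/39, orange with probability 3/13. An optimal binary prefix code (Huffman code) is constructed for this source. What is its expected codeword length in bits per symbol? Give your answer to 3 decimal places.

Repeatedly combine the two least-probable nodes; the expected code length is the sum of the merged weights.
merge 1/39 + 4/39 → 5/39
merge 3/26 + 5/39 → 19/78
merge 2/13 + 7/39 → 1/3
merge 5/26 + 3/13 → 11/26
merge 19/78 + 1/3 → 15/26
merge 11/26 + 15/26 → 1
L = 5/39 + 19/78 + 1/3 + 11/26 + 15/26 + 1 = 211/78 ≈ 2.705 bits/symbol.

2.705 bits/symbol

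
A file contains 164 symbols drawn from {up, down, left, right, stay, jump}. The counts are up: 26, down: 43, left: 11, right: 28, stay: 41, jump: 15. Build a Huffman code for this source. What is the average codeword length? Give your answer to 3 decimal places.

2.476 bits/symbol

Probabilities are the counts divided by 164.
Repeatedly combine the two least-probable nodes; the expected code length is the sum of the merged weights.
merge 11/164 + 15/164 → 13/82
merge 13/82 + 13/82 → 13/41
merge 7/41 + 1/4 → 69/164
merge 43/164 + 13/41 → 95/164
merge 69/164 + 95/164 → 1
L = 13/82 + 13/41 + 69/164 + 95/164 + 1 = 203/82 ≈ 2.476 bits/symbol.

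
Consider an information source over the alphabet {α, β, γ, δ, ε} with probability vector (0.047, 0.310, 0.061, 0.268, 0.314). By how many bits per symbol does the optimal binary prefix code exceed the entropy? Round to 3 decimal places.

0.097 bits

Entropy H = −Σ p log₂ p ≈ 2.0111 bits.
Huffman merges: 47/1000+61/1000→27/250; 27/250+67/250→47/125; 31/100+157/500→78/125; 47/125+78/125→1. L = 527/250 ≈ 2.1080.
L − H = 2.1080 − 2.0111 = 0.097 bits.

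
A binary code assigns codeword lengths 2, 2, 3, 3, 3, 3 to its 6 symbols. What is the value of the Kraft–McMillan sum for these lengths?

With common denominator 2^3 = 8: Σ 2^(−ℓᵢ) = 2/8 + 2/8 + 1/8 + 1/8 + 1/8 + 1/8 = 8/8 = 1.

1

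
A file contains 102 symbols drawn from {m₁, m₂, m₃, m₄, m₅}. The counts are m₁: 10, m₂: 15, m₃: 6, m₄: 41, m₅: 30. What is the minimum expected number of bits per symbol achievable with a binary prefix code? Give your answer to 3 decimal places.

Probabilities are the counts divided by 102.
Repeatedly combine the two least-probable nodes; the expected code length is the sum of the merged weights.
merge 1/17 + 5/51 → 8/51
merge 5/34 + 8/51 → 31/102
merge 5/17 + 31/102 → 61/102
merge 41/102 + 61/102 → 1
L = 8/51 + 31/102 + 61/102 + 1 = 35/17 ≈ 2.059 bits/symbol.

2.059 bits/symbol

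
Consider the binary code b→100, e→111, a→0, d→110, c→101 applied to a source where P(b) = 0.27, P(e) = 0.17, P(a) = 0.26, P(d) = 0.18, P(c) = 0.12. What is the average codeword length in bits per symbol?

2.48 bits/symbol

L̄ = Σ pᵢ·ℓᵢ = 0.27·3 + 0.17·3 + 0.26·1 + 0.18·3 + 0.12·3 = 2.48 bits/symbol.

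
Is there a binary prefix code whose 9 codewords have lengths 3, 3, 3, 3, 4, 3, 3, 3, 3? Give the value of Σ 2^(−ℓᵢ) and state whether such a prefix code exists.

With common denominator 2^4 = 16: Σ 2^(−ℓᵢ) = 2/16 + 2/16 + 2/16 + 2/16 + 1/16 + 2/16 + 2/16 + 2/16 + 2/16 = 17/16 = 1.0625.
Kraft's inequality requires Σ ≤ 1; here Σ = 1.0625 > 1, so no such prefix code exists.

1.0625; no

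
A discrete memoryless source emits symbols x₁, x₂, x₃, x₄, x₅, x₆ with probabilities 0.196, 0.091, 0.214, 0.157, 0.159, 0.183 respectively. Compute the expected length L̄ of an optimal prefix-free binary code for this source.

Repeatedly combine the two least-probable nodes; the expected code length is the sum of the merged weights.
merge 91/1000 + 157/1000 → 31/125
merge 159/1000 + 183/1000 → 171/500
merge 49/250 + 107/500 → 41/100
merge 31/125 + 171/500 → 59/100
merge 41/100 + 59/100 → 1
L = 31/125 + 171/500 + 41/100 + 59/100 + 1 = 259/100 = 2.59 bits/symbol.

2.59 bits/symbol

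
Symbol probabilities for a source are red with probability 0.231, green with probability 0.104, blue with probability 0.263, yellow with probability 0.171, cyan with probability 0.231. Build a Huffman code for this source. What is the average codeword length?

Repeatedly combine the two least-probable nodes; the expected code length is the sum of the merged weights.
merge 13/125 + 171/1000 → 11/40
merge 231/1000 + 231/1000 → 231/500
merge 263/1000 + 11/40 → 269/500
merge 231/500 + 269/500 → 1
L = 11/40 + 231/500 + 269/500 + 1 = 91/40 = 2.275 bits/symbol.

2.275 bits/symbol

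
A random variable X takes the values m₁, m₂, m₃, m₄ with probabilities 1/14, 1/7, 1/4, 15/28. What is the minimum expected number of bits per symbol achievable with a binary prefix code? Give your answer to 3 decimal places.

1.679 bits/symbol

Repeatedly combine the two least-probable nodes; the expected code length is the sum of the merged weights.
merge 1/14 + 1/7 → 3/14
merge 3/14 + 1/4 → 13/28
merge 13/28 + 15/28 → 1
L = 3/14 + 13/28 + 1 = 47/28 ≈ 1.679 bits/symbol.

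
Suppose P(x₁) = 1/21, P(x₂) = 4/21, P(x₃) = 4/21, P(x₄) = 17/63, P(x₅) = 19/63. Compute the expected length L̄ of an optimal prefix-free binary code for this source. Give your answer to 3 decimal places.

Repeatedly combine the two least-probable nodes; the expected code length is the sum of the merged weights.
merge 1/21 + 4/21 → 5/21
merge 4/21 + 5/21 → 3/7
merge 17/63 + 19/63 → 4/7
merge 3/7 + 4/7 → 1
L = 5/21 + 3/7 + 4/7 + 1 = 47/21 ≈ 2.238 bits/symbol.

2.238 bits/symbol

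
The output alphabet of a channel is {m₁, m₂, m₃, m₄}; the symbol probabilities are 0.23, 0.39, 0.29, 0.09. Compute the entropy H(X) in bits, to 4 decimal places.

H = −Σ pᵢ log₂ pᵢ.
−0.23·log₂(0.23) = 0.4877
−0.39·log₂(0.39) = 0.5298
−0.29·log₂(0.29) = 0.5179
−0.09·log₂(0.09) = 0.3127
Sum ≈ 1.8480 → 1.8480 bits.

1.8480 bits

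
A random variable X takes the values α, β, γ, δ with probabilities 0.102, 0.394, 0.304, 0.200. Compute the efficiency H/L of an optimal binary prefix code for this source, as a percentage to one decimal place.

Entropy H = −Σ p log₂ p ≈ 1.8520 bits.
Huffman merges: 51/500+1/5→151/500; 151/500+38/125→303/500; 197/500+303/500→1. L = 477/250 ≈ 1.9080.
Efficiency = H/L = 1.8520/1.9080 = 97.1%.

97.1%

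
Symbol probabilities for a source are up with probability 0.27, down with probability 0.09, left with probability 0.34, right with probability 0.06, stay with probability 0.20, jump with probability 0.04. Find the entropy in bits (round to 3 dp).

2.246 bits

H = −Σ pᵢ log₂ pᵢ.
−0.27·log₂(0.27) = 0.5100
−0.09·log₂(0.09) = 0.3127
−0.34·log₂(0.34) = 0.5292
−0.06·log₂(0.06) = 0.2435
−0.20·log₂(0.20) = 0.4644
−0.04·log₂(0.04) = 0.1858
Sum ≈ 2.2455 → 2.246 bits.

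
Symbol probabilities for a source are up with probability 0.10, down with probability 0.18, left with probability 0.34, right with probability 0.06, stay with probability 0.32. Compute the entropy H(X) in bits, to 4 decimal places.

H = −Σ pᵢ log₂ pᵢ.
−0.10·log₂(0.10) = 0.3322
−0.18·log₂(0.18) = 0.4453
−0.34·log₂(0.34) = 0.5292
−0.06·log₂(0.06) = 0.2435
−0.32·log₂(0.32) = 0.5260
Sum ≈ 2.0762 → 2.0762 bits.

2.0762 bits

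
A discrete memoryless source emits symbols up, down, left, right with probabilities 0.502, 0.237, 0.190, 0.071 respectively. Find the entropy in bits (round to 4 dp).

1.7175 bits

H = −Σ pᵢ log₂ pᵢ.
−0.502·log₂(0.502) = 0.4991
−0.237·log₂(0.237) = 0.4923
−0.190·log₂(0.190) = 0.4552
−0.071·log₂(0.071) = 0.2709
Sum ≈ 1.7175 → 1.7175 bits.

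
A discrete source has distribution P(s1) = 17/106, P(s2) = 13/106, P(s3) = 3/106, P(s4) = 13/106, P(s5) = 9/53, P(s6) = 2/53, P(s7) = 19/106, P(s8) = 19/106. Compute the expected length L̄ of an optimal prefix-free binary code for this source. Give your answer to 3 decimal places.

Repeatedly combine the two least-probable nodes; the expected code length is the sum of the merged weights.
merge 3/106 + 2/53 → 7/106
merge 7/106 + 13/106 → 10/53
merge 13/106 + 17/106 → 15/53
merge 9/53 + 19/106 → 37/106
merge 19/106 + 10/53 → 39/106
merge 15/53 + 37/106 → 67/106
merge 39/106 + 67/106 → 1
L = 7/106 + 10/53 + 15/53 + 37/106 + 39/106 + 67/106 + 1 = 153/53 ≈ 2.887 bits/symbol.

2.887 bits/symbol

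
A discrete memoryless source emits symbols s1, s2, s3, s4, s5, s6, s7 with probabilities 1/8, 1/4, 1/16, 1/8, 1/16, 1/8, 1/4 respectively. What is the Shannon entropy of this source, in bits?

Each probability is a power of 1/2, so log₂(1/p) is an integer.
H = Σ p·log₂(1/p) = 1/8·3 + 1/4·2 + 1/16·4 + 1/8·3 + 1/16·4 + 1/8·3 + 1/4·2 = 2.625 bits.

2.625 bits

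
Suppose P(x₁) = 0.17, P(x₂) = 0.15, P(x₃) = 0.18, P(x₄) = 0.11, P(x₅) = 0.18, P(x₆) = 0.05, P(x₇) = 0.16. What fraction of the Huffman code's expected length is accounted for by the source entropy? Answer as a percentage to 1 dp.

Entropy H = −Σ p log₂ p ≈ 2.7251 bits.
Huffman merges: 1/20+11/100→4/25; 3/20+4/25→31/100; 4/25+17/100→33/100; 9/50+9/50→9/25; 31/100+33/100→16/25; 9/25+16/25→1. L = 14/5 ≈ 2.8000.
Efficiency = H/L = 2.7251/2.8000 = 97.3%.

97.3%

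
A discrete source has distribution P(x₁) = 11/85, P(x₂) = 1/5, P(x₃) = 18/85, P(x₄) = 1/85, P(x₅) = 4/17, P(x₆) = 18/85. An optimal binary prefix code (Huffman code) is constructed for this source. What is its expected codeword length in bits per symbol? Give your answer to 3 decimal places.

Repeatedly combine the two least-probable nodes; the expected code length is the sum of the merged weights.
merge 1/85 + 11/85 → 12/85
merge 12/85 + 1/5 → 29/85
merge 18/85 + 18/85 → 36/85
merge 4/17 + 29/85 → 49/85
merge 36/85 + 49/85 → 1
L = 12/85 + 29/85 + 36/85 + 49/85 + 1 = 211/85 ≈ 2.482 bits/symbol.

2.482 bits/symbol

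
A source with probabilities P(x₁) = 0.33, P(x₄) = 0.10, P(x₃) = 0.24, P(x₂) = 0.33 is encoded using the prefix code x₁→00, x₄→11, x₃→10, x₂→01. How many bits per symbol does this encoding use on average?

2 bits/symbol

L̄ = Σ pᵢ·ℓᵢ = 0.33·2 + 0.10·2 + 0.24·2 + 0.33·2 = 2 bits/symbol.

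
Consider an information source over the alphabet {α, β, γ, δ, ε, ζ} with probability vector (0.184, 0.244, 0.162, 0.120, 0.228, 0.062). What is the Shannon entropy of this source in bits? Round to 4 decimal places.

H = −Σ pᵢ log₂ pᵢ.
−0.184·log₂(0.184) = 0.4494
−0.244·log₂(0.244) = 0.4966
−0.162·log₂(0.162) = 0.4254
−0.120·log₂(0.120) = 0.3671
−0.228·log₂(0.228) = 0.4863
−0.062·log₂(0.062) = 0.2487
Sum ≈ 2.4734 → 2.4734 bits.

2.4734 bits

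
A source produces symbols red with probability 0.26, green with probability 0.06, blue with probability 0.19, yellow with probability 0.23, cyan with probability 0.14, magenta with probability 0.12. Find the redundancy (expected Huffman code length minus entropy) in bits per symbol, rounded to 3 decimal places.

0.044 bits

Entropy H = −Σ p log₂ p ≈ 2.4559 bits.
Huffman merges: 3/50+3/25→9/50; 7/50+9/50→8/25; 19/100+23/100→21/50; 13/50+8/25→29/50; 21/50+29/50→1. L = 5/2 ≈ 2.5000.
L − H = 2.5000 − 2.4559 = 0.044 bits.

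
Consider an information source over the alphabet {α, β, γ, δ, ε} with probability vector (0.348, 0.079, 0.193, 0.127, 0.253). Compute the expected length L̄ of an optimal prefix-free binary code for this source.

Repeatedly combine the two least-probable nodes; the expected code length is the sum of the merged weights.
merge 79/1000 + 127/1000 → 103/500
merge 193/1000 + 103/500 → 399/1000
merge 253/1000 + 87/250 → 601/1000
merge 399/1000 + 601/1000 → 1
L = 103/500 + 399/1000 + 601/1000 + 1 = 1103/500 = 2.206 bits/symbol.

2.206 bits/symbol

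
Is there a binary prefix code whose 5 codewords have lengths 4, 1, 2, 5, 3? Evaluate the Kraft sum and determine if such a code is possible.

0.96875; yes

With common denominator 2^5 = 32: Σ 2^(−ℓᵢ) = 2/32 + 16/32 + 8/32 + 1/32 + 4/32 = 31/32 = 0.96875.
Kraft's inequality requires Σ ≤ 1; here Σ = 0.96875 ≤ 1, so such a prefix code exists.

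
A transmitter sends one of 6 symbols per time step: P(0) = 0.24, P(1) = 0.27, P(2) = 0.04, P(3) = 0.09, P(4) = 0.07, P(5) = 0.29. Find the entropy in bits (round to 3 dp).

H = −Σ pᵢ log₂ pᵢ.
−0.24·log₂(0.24) = 0.4941
−0.27·log₂(0.27) = 0.5100
−0.04·log₂(0.04) = 0.1858
−0.09·log₂(0.09) = 0.3127
−0.07·log₂(0.07) = 0.2686
−0.29·log₂(0.29) = 0.5179
Sum ≈ 2.2890 → 2.289 bits.

2.289 bits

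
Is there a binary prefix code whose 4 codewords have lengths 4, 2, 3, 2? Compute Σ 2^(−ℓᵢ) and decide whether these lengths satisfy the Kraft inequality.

0.6875; yes

With common denominator 2^4 = 16: Σ 2^(−ℓᵢ) = 1/16 + 4/16 + 2/16 + 4/16 = 11/16 = 0.6875.
Kraft's inequality requires Σ ≤ 1; here Σ = 0.6875 ≤ 1, so such a prefix code exists.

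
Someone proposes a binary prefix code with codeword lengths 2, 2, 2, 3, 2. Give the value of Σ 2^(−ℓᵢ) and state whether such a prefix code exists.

1.125; no

With common denominator 2^3 = 8: Σ 2^(−ℓᵢ) = 2/8 + 2/8 + 2/8 + 1/8 + 2/8 = 9/8 = 1.125.
Kraft's inequality requires Σ ≤ 1; here Σ = 1.125 > 1, so no such prefix code exists.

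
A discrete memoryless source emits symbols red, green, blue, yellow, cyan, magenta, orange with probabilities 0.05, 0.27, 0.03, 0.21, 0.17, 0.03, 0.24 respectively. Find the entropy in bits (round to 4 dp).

2.4312 bits

H = −Σ pᵢ log₂ pᵢ.
−0.05·log₂(0.05) = 0.2161
−0.27·log₂(0.27) = 0.5100
−0.03·log₂(0.03) = 0.1518
−0.21·log₂(0.21) = 0.4728
−0.17·log₂(0.17) = 0.4346
−0.03·log₂(0.03) = 0.1518
−0.24·log₂(0.24) = 0.4941
Sum ≈ 2.4312 → 2.4312 bits.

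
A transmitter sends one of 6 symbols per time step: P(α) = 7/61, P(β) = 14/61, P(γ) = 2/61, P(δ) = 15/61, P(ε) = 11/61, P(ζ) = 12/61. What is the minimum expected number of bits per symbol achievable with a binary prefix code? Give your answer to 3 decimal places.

2.475 bits/symbol

Repeatedly combine the two least-probable nodes; the expected code length is the sum of the merged weights.
merge 2/61 + 7/61 → 9/61
merge 9/61 + 11/61 → 20/61
merge 12/61 + 14/61 → 26/61
merge 15/61 + 20/61 → 35/61
merge 26/61 + 35/61 → 1
L = 9/61 + 20/61 + 26/61 + 35/61 + 1 = 151/61 ≈ 2.475 bits/symbol.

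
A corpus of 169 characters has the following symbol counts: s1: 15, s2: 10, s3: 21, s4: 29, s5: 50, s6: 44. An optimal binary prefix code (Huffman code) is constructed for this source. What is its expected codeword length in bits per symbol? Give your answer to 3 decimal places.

2.420 bits/symbol

Probabilities are the counts divided by 169.
Repeatedly combine the two least-probable nodes; the expected code length is the sum of the merged weights.
merge 10/169 + 15/169 → 25/169
merge 21/169 + 25/169 → 46/169
merge 29/169 + 44/169 → 73/169
merge 46/169 + 50/169 → 96/169
merge 73/169 + 96/169 → 1
L = 25/169 + 46/169 + 73/169 + 96/169 + 1 = 409/169 ≈ 2.420 bits/symbol.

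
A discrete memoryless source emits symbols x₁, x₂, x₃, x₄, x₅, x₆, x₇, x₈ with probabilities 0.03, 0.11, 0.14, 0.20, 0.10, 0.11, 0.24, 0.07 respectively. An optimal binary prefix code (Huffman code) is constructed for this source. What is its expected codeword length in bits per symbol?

2.86 bits/symbol

Repeatedly combine the two least-probable nodes; the expected code length is the sum of the merged weights.
merge 3/100 + 7/100 → 1/10
merge 1/10 + 1/10 → 1/5
merge 11/100 + 11/100 → 11/50
merge 7/50 + 1/5 → 17/50
merge 1/5 + 11/50 → 21/50
merge 6/25 + 17/50 → 29/50
merge 21/50 + 29/50 → 1
L = 1/10 + 1/5 + 11/50 + 17/50 + 21/50 + 29/50 + 1 = 143/50 = 2.86 bits/symbol.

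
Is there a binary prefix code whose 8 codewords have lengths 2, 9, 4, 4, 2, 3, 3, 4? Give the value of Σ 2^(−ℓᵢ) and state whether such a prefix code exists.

0.939453125; yes

With common denominator 2^9 = 512: Σ 2^(−ℓᵢ) = 128/512 + 1/512 + 32/512 + 32/512 + 128/512 + 64/512 + 64/512 + 32/512 = 481/512 = 0.939453125.
Kraft's inequality requires Σ ≤ 1; here Σ = 0.939453125 ≤ 1, so such a prefix code exists.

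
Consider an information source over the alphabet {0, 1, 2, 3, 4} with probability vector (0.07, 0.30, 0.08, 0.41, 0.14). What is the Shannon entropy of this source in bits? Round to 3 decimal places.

H = −Σ pᵢ log₂ pᵢ.
−0.07·log₂(0.07) = 0.2686
−0.30·log₂(0.30) = 0.5211
−0.08·log₂(0.08) = 0.2915
−0.41·log₂(0.41) = 0.5274
−0.14·log₂(0.14) = 0.3971
Sum ≈ 2.0056 → 2.006 bits.

2.006 bits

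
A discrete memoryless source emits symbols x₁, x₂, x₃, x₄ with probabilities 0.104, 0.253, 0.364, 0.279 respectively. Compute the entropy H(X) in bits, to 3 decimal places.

1.886 bits

H = −Σ pᵢ log₂ pᵢ.
−0.104·log₂(0.104) = 0.3396
−0.253·log₂(0.253) = 0.5016
−0.364·log₂(0.364) = 0.5307
−0.279·log₂(0.279) = 0.5138
Sum ≈ 1.8858 → 1.886 bits.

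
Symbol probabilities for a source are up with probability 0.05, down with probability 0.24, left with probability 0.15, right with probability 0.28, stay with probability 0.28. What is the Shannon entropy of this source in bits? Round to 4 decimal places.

H = −Σ pᵢ log₂ pᵢ.
−0.05·log₂(0.05) = 0.2161
−0.24·log₂(0.24) = 0.4941
−0.15·log₂(0.15) = 0.4105
−0.28·log₂(0.28) = 0.5142
−0.28·log₂(0.28) = 0.5142
Sum ≈ 2.1492 → 2.1492 bits.

2.1492 bits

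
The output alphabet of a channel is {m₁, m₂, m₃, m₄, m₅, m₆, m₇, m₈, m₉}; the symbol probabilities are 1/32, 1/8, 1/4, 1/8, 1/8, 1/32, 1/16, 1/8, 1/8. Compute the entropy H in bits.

2.9375 bits

Each probability is a power of 1/2, so log₂(1/p) is an integer.
H = Σ p·log₂(1/p) = 1/32·5 + 1/8·3 + 1/4·2 + 1/8·3 + 1/8·3 + 1/32·5 + 1/16·4 + 1/8·3 + 1/8·3 = 2.9375 bits.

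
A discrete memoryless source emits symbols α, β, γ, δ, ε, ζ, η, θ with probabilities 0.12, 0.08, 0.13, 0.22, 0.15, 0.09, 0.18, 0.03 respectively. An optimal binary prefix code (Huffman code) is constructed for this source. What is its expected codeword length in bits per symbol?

Repeatedly combine the two least-probable nodes; the expected code length is the sum of the merged weights.
merge 3/100 + 2/25 → 11/100
merge 9/100 + 11/100 → 1/5
merge 3/25 + 13/100 → 1/4
merge 3/20 + 9/50 → 33/100
merge 1/5 + 11/50 → 21/50
merge 1/4 + 33/100 → 29/50
merge 21/50 + 29/50 → 1
L = 11/100 + 1/5 + 1/4 + 33/100 + 21/50 + 29/50 + 1 = 289/100 = 2.89 bits/symbol.

2.89 bits/symbol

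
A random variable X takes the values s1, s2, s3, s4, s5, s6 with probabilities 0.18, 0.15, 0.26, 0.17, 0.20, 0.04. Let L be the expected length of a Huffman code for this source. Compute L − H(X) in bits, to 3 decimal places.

Entropy H = −Σ p log₂ p ≈ 2.4459 bits.
Huffman merges: 1/25+3/20→19/100; 17/100+9/50→7/20; 19/100+1/5→39/100; 13/50+7/20→61/100; 39/100+61/100→1. L = 127/50 ≈ 2.5400.
L − H = 2.5400 − 2.4459 = 0.094 bits.

0.094 bits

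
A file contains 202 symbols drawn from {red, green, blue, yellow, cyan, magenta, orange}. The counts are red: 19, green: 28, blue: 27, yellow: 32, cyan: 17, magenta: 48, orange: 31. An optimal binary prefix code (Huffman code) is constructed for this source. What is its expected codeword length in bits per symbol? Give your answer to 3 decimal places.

Probabilities are the counts divided by 202.
Repeatedly combine the two least-probable nodes; the expected code length is the sum of the merged weights.
merge 17/202 + 19/202 → 18/101
merge 27/202 + 14/101 → 55/202
merge 31/202 + 16/101 → 63/202
merge 18/101 + 24/101 → 42/101
merge 55/202 + 63/202 → 59/101
merge 42/101 + 59/101 → 1
L = 18/101 + 55/202 + 63/202 + 42/101 + 59/101 + 1 = 279/101 ≈ 2.762 bits/symbol.

2.762 bits/symbol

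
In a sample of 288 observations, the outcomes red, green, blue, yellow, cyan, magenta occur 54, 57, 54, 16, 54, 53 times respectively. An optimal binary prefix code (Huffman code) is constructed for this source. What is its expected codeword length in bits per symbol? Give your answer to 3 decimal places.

Probabilities are the counts divided by 288.
Repeatedly combine the two least-probable nodes; the expected code length is the sum of the merged weights.
merge 1/18 + 53/288 → 23/96
merge 3/16 + 3/16 → 3/8
merge 3/16 + 19/96 → 37/96
merge 23/96 + 3/8 → 59/96
merge 37/96 + 59/96 → 1
L = 23/96 + 3/8 + 37/96 + 59/96 + 1 = 251/96 ≈ 2.615 bits/symbol.

2.615 bits/symbol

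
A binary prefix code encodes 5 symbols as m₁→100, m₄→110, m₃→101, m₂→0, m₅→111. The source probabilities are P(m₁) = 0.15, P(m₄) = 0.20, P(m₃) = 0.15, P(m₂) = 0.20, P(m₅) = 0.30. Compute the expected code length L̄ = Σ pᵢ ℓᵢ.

L̄ = Σ pᵢ·ℓᵢ = 0.15·3 + 0.20·3 + 0.15·3 + 0.20·1 + 0.30·3 = 2.6 bits/symbol.

2.6 bits/symbol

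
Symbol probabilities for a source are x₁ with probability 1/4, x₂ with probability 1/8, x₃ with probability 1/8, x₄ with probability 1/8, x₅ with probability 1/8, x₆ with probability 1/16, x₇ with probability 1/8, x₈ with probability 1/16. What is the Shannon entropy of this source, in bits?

Each probability is a power of 1/2, so log₂(1/p) is an integer.
H = Σ p·log₂(1/p) = 1/4·2 + 1/8·3 + 1/8·3 + 1/8·3 + 1/8·3 + 1/16·4 + 1/8·3 + 1/16·4 = 2.875 bits.

2.875 bits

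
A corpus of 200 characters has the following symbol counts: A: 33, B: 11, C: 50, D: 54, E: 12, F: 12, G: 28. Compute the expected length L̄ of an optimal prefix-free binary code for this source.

2.595 bits/symbol

Probabilities are the counts divided by 200.
Repeatedly combine the two least-probable nodes; the expected code length is the sum of the merged weights.
merge 11/200 + 3/50 → 23/200
merge 3/50 + 23/200 → 7/40
merge 7/50 + 33/200 → 61/200
merge 7/40 + 1/4 → 17/40
merge 27/100 + 61/200 → 23/40
merge 17/40 + 23/40 → 1
L = 23/200 + 7/40 + 61/200 + 17/40 + 23/40 + 1 = 519/200 = 2.595 bits/symbol.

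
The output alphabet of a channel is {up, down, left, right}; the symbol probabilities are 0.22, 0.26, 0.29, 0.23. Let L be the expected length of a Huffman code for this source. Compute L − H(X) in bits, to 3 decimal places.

Entropy H = −Σ p log₂ p ≈ 1.9914 bits.
Huffman merges: 11/50+23/100→9/20; 13/50+29/100→11/20; 9/20+11/20→1. L = 2 ≈ 2.0000.
L − H = 2.0000 − 1.9914 = 0.009 bits.

0.009 bits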